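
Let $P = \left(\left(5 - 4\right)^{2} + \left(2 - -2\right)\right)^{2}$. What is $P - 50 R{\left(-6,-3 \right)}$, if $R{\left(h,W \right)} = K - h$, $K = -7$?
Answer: $75$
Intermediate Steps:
$P = 25$ ($P = \left(1^{2} + \left(2 + 2\right)\right)^{2} = \left(1 + 4\right)^{2} = 5^{2} = 25$)
$R{\left(h,W \right)} = -7 - h$
$P - 50 R{\left(-6,-3 \right)} = 25 - 50 \left(-7 - -6\right) = 25 - 50 \left(-7 + 6\right) = 25 - -50 = 25 + 50 = 75$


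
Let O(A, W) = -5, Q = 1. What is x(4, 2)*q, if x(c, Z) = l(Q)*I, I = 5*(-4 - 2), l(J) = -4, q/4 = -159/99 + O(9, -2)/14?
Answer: -72560/77 ≈ -942.34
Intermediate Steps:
q = -1814/231 (q = 4*(-159/99 - 5/14) = 4*(-159*1/99 - 5*1/14) = 4*(-53/33 - 5/14) = 4*(-907/462) = -1814/231 ≈ -7.8528)
I = -30 (I = 5*(-6) = -30)
x(c, Z) = 120 (x(c, Z) = -4*(-30) = 120)
x(4, 2)*q = 120*(-1814/231) = -72560/77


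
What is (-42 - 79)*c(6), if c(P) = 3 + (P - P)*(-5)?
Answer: -363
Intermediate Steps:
c(P) = 3 (c(P) = 3 + 0*(-5) = 3 + 0 = 3)
(-42 - 79)*c(6) = (-42 - 79)*3 = -121*3 = -363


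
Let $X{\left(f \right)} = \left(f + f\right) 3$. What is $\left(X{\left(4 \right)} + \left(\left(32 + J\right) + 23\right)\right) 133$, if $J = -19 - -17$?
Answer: $10241$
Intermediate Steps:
$X{\left(f \right)} = 6 f$ ($X{\left(f \right)} = 2 f 3 = 6 f$)
$J = -2$ ($J = -19 + 17 = -2$)
$\left(X{\left(4 \right)} + \left(\left(32 + J\right) + 23\right)\right) 133 = \left(6 \cdot 4 + \left(\left(32 - 2\right) + 23\right)\right) 133 = \left(24 + \left(30 + 23\right)\right) 133 = \left(24 + 53\right) 133 = 77 \cdot 133 = 10241$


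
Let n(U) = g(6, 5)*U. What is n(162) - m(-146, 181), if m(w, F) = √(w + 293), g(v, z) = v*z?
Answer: 4860 - 7*√3 ≈ 4847.9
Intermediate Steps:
n(U) = 30*U (n(U) = (6*5)*U = 30*U)
m(w, F) = √(293 + w)
n(162) - m(-146, 181) = 30*162 - √(293 - 146) = 4860 - √147 = 4860 - 7*√3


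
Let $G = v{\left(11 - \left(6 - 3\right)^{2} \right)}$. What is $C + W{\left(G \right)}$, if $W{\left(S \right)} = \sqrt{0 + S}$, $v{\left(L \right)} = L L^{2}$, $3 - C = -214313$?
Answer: $214316 + 2 \sqrt{2} \approx 2.1432 \cdot 10^{5}$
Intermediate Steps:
$C = 214316$ ($C = 3 - -214313 = 3 + 214313 = 214316$)
$v{\left(L \right)} = L^{3}$
$G = 8$ ($G = \left(11 - \left(6 - 3\right)^{2}\right)^{3} = \left(11 - 3^{2}\right)^{3} = \left(11 - 9\right)^{3} = 2^{3} = 8$)
$W{\left(S \right)} = \sqrt{S}$
$C + W{\left(G \right)} = 214316 + \sqrt{8} = 214316 + 2 \sqrt{2}$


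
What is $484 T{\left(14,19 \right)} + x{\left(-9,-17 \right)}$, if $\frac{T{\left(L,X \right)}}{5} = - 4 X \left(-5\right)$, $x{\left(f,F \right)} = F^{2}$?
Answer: $919889$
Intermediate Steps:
$T{\left(L,X \right)} = 100 X$ ($T{\left(L,X \right)} = 5 - 4 X \left(-5\right) = 5 \cdot 20 X = 100 X$)
$484 T{\left(14,19 \right)} + x{\left(-9,-17 \right)} = 484 \cdot 100 \cdot 19 + \left(-17\right)^{2} = 484 \cdot 1900 + 289 = 919600 + 289 = 919889$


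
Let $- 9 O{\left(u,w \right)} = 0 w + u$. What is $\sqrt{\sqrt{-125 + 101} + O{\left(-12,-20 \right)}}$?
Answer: $\frac{\sqrt{12 + 18 i \sqrt{6}}}{3} \approx 1.7903 + 1.3682 i$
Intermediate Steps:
$O{\left(u,w \right)} = - \frac{u}{9}$ ($O{\left(u,w \right)} = - \frac{0 w + u}{9} = - \frac{0 + u}{9} = - \frac{u}{9}$)
$\sqrt{\sqrt{-125 + 101} + O{\left(-12,-20 \right)}} = \sqrt{\sqrt{-125 + 101} - - \frac{4}{3}} = \sqrt{\sqrt{-24} + \frac{4}{3}} = \sqrt{2 i \sqrt{6} + \frac{4}{3}} = \sqrt{\frac{4}{3} + 2 i \sqrt{6}}$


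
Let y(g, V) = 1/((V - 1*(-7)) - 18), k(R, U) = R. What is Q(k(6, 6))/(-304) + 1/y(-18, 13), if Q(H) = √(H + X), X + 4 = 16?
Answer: 2 - 3*√2/304 ≈ 1.9860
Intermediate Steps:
X = 12 (X = -4 + 16 = 12)
Q(H) = √(12 + H) (Q(H) = √(H + 12) = √(12 + H))
y(g, V) = 1/(-11 + V) (y(g, V) = 1/((V + 7) - 18) = 1/((7 + V) - 18) = 1/(-11 + V))
Q(k(6, 6))/(-304) + 1/y(-18, 13) = √(12 + 6)/(-304) + 1/1/(-11 + 13) = √18*(-1/304) + 1/1/2 = (3*√2)*(-1/304) + 1/(½) = -3*√2/304 + 1*2 = -3*√2/304 + 2 = 2 - 3*√2/304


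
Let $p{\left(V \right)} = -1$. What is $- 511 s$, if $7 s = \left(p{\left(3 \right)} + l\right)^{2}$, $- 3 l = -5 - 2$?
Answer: $- \frac{1168}{9} \approx -129.78$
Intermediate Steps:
$l = \frac{7}{3}$ ($l = - \frac{-5 - 2}{3} = \left(- \frac{1}{3}\right) \left(-7\right) = \frac{7}{3} \approx 2.3333$)
$s = \frac{16}{63}$ ($s = \frac{\left(-1 + \frac{7}{3}\right)^{2}}{7} = \frac{\left(\frac{4}{3}\right)^{2}}{7} = \frac{1}{7} \cdot \frac{16}{9} = \frac{16}{63} \approx 0.25397$)
$- 511 s = \left(-511\right) \frac{16}{63} = - \frac{1168}{9}$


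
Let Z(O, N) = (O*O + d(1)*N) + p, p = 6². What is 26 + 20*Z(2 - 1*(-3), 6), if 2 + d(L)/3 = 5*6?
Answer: 11326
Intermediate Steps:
d(L) = 84 (d(L) = -6 + 3*(5*6) = -6 + 3*30 = -6 + 90 = 84)
p = 36
Z(O, N) = 36 + O² + 84*N (Z(O, N) = (O*O + 84*N) + 36 = (O² + 84*N) + 36 = 36 + O² + 84*N)
26 + 20*Z(2 - 1*(-3), 6) = 26 + 20*(36 + (2 - 1*(-3))² + 84*6) = 26 + 20*(36 + (2 + 3)² + 504) = 26 + 20*(36 + 5² + 504) = 26 + 20*(36 + 25 + 504) = 26 + 20*565 = 26 + 11300 = 11326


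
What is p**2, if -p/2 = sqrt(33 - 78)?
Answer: -180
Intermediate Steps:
p = -6*I*sqrt(5) (p = -2*sqrt(33 - 78) = -6*I*sqrt(5) ≈ -13.416*I)
p**2 = (-6*I*sqrt(5))**2 = -180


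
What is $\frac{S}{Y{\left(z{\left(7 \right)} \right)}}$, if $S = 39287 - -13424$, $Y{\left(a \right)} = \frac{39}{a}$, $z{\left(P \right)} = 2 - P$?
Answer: $- \frac{263555}{39} \approx -6757.8$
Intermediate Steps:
$S = 52711$ ($S = 39287 + 13424 = 52711$)
$\frac{S}{Y{\left(z{\left(7 \right)} \right)}} = \frac{52711}{39 \frac{1}{2 - 7}} = \frac{52711}{39 \frac{1}{-5}} = \frac{52711}{39 \left(- \frac{1}{5}\right)} = \frac{52711}{- \frac{39}{5}} = 52711 \left(- \frac{5}{39}\right) = - \frac{263555}{39}$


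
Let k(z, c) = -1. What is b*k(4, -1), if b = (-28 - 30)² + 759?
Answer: -4123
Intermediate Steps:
b = 4123 (b = (-58)² + 759 = 3364 + 759 = 4123)
b*k(4, -1) = 4123*(-1) = -4123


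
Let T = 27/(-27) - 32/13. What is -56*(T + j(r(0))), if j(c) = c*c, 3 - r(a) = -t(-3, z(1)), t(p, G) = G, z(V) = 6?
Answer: -56448/13 ≈ -4342.2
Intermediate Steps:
r(a) = 9 (r(a) = 3 - (-1)*6 = 3 - 1*(-6) = 3 + 6 = 9)
j(c) = c**2
T = -45/13 (T = 27*(-1/27) - 32*1/13 = -1 - 32/13 = -45/13 ≈ -3.4615)
-56*(T + j(r(0))) = -56*(-45/13 + 9**2) = -56*(-45/13 + 81) = -56*1008/13 = -56448/13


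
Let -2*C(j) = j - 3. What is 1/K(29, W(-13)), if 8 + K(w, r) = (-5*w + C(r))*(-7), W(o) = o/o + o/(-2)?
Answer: 4/4091 ≈ 0.00097776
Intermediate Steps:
W(o) = 1 - o/2 (W(o) = 1 + o*(-½) = 1 - o/2)
C(j) = 3/2 - j/2 (C(j) = -(j - 3)/2 = -(-3 + j)/2 = 3/2 - j/2)
K(w, r) = -37/2 + 35*w + 7*r/2 (K(w, r) = -8 + (-5*w + (3/2 - r/2))*(-7) = -8 + (3/2 - 5*w - r/2)*(-7) = -8 + (-21/2 + 35*w + 7*r/2) = -37/2 + 35*w + 7*r/2)
1/K(29, W(-13)) = 1/(-37/2 + 35*29 + 7*(1 - ½*(-13))/2) = 1/(-37/2 + 1015 + 7*(1 + 13/2)/2) = 1/(-37/2 + 1015 + (7/2)*(15/2)) = 1/(-37/2 + 1015 + 105/4) = 1/(4091/4) = 4/4091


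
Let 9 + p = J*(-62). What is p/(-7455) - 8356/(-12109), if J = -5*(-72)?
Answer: 110891947/30090865 ≈ 3.6852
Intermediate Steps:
J = 360
p = -22329 (p = -9 + 360*(-62) = -9 - 22320 = -22329)
p/(-7455) - 8356/(-12109) = -22329/(-7455) - 8356/(-12109) = -22329*(-1/7455) - 8356*(-1/12109) = 7443/2485 + 8356/12109 = 110891947/30090865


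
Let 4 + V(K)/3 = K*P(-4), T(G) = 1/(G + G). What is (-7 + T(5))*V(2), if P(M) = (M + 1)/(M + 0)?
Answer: 207/4 ≈ 51.750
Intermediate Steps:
T(G) = 1/(2*G)
P(M) = (1 + M)/M
V(K) = -12 + 9*K/4 (V(K) = -12 + 3*(K*((1 - 4)/(-4))) = -12 + 3*(K*(-¼*(-3))) = -12 + 3*(K*(¾)) = -12 + 3*(3*K/4) = -12 + 9*K/4)
(-7 + T(5))*V(2) = (-7 + (½)/5)*(-12 + (9/4)*2) = (-7 + (½)*(⅕))*(-12 + 9/2) = (-7 + ⅒)*(-15/2) = -69/10*(-15/2) = 207/4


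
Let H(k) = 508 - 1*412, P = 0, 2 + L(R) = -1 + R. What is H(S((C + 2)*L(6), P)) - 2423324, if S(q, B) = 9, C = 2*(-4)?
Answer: -2423228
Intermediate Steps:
C = -8
L(R) = -3 + R (L(R) = -2 + (-1 + R) = -3 + R)
H(k) = 96 (H(k) = 508 - 412 = 96)
H(S((C + 2)*L(6), P)) - 2423324 = 96 - 2423324 = -2423228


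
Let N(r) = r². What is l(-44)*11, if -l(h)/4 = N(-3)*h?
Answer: 17424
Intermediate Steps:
l(h) = -36*h (l(h) = -4*(-3)²*h = -36*h)
l(-44)*11 = -36*(-44)*11 = 1584*11 = 17424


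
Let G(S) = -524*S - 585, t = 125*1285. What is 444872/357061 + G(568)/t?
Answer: -35024095237/57352923125 ≈ -0.61068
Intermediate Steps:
t = 160625
G(S) = -585 - 524*S
444872/357061 + G(568)/t = 444872/357061 + (-585 - 524*568)/160625 = 444872*(1/357061) + (-585 - 297632)*(1/160625) = 444872/357061 - 298217*1/160625 = 444872/357061 - 298217/160625 = -35024095237/57352923125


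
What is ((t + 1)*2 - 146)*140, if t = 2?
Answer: -19600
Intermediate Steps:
((t + 1)*2 - 146)*140 = ((2 + 1)*2 - 146)*140 = (3*2 - 146)*140 = (6 - 146)*140 = -140*140 = -19600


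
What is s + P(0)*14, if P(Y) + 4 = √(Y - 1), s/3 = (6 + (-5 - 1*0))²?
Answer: -53 + 14*I ≈ -53.0 + 14.0*I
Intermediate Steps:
s = 3 (s = 3*(6 + (-5 - 1*0))² = 3*(6 + (-5 + 0))² = 3*(6 - 5)² = 3*1² = 3*1 = 3)
P(Y) = -4 + √(-1 + Y) (P(Y) = -4 + √(Y - 1) = -4 + √(-1 + Y))
s + P(0)*14 = 3 + (-4 + √(-1 + 0))*14 = 3 + (-4 + √(-1))*14 = 3 + (-4 + I)*14 = 3 + (-56 + 14*I) = -53 + 14*I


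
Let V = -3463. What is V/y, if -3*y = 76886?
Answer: 10389/76886 ≈ 0.13512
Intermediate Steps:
y = -76886/3 (y = -⅓*76886 = -76886/3 ≈ -25629.)
V/y = -3463/(-76886/3) = -3463*(-3/76886) = 10389/76886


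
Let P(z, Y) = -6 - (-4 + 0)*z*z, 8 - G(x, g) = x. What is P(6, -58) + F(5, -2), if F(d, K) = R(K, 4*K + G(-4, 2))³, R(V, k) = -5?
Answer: 13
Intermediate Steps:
G(x, g) = 8 - x
P(z, Y) = -6 + 4*z² (P(z, Y) = -6 - (-4)*z² = -6 + 4*z²)
F(d, K) = -125 (F(d, K) = (-5)³ = -125)
P(6, -58) + F(5, -2) = (-6 + 4*6²) - 125 = (-6 + 4*36) - 125 = (-6 + 144) - 125 = 138 - 125 = 13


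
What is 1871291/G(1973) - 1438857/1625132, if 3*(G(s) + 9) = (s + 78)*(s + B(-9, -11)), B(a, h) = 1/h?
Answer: 711997637761/1418342078660 ≈ 0.50199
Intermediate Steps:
G(s) = -9 + (78 + s)*(-1/11 + s)/3 (G(s) = -9 + ((s + 78)*(s + 1/(-11)))/3 = -9 + ((78 + s)*(s - 1/11))/3 = -9 + ((78 + s)*(-1/11 + s))/3 = -9 + (78 + s)*(-1/11 + s)/3)
1871291/G(1973) - 1438857/1625132 = 1871291/(-125/11 + (⅓)*1973² + (857/33)*1973) - 1438857/1625132 = 1871291/(-125/11 + (⅓)*3892729 + 1690861/33) - 1438857*1/1625132 = 1871291/(-125/11 + 3892729/3 + 1690861/33) - 1438857/1625132 = 1871291/(14836835/11) - 1438857/1625132 = 1871291*(11/14836835) - 1438857/1625132 = 20584201/14836835 - 1438857/1625132 = 711997637761/1418342078660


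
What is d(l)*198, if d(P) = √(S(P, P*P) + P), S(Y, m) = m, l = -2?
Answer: 198*√2 ≈ 280.01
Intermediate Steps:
d(P) = √(P + P²) (d(P) = √(P*P + P) = √(P² + P) = √(P + P²))
d(l)*198 = √(-2*(1 - 2))*198 = √(-2*(-1))*198 = √2*198 = 198*√2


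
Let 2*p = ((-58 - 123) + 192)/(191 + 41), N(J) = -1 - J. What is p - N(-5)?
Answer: -1845/464 ≈ -3.9763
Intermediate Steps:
p = 11/464 (p = (((-58 - 123) + 192)/(191 + 41))/2 = ((-181 + 192)/232)/2 = (11*(1/232))/2 = (1/2)*(11/232) = 11/464 ≈ 0.023707)
p - N(-5) = 11/464 - (-1 - 1*(-5)) = 11/464 - (-1 + 5) = 11/464 - 1*4 = 11/464 - 4 = -1845/464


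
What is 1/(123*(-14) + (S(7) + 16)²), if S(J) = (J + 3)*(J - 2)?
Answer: 1/2634 ≈ 0.00037965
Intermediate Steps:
S(J) = (-2 + J)*(3 + J) (S(J) = (3 + J)*(-2 + J) = (-2 + J)*(3 + J))
1/(123*(-14) + (S(7) + 16)²) = 1/(123*(-14) + ((-6 + 7 + 7²) + 16)²) = 1/(-1722 + ((-6 + 7 + 49) + 16)²) = 1/(-1722 + (50 + 16)²) = 1/(-1722 + 66²) = 1/(-1722 + 4356) = 1/2634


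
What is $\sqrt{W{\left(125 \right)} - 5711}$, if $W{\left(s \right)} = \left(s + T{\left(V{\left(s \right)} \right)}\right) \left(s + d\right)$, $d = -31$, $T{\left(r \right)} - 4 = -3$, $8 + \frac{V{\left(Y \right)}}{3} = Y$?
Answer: $\sqrt{6133} \approx 78.313$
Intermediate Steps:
$V{\left(Y \right)} = -24 + 3 Y$
$T{\left(r \right)} = 1$ ($T{\left(r \right)} = 4 - 3 = 1$)
$W{\left(s \right)} = \left(1 + s\right) \left(-31 + s\right)$ ($W{\left(s \right)} = \left(s + 1\right) \left(s - 31\right) = \left(1 + s\right) \left(-31 + s\right)$)
$\sqrt{W{\left(125 \right)} - 5711} = \sqrt{\left(-31 + 125^{2} - 3750\right) - 5711} = \sqrt{\left(-31 + 15625 - 3750\right) - 5711} = \sqrt{11844 - 5711} = \sqrt{6133}$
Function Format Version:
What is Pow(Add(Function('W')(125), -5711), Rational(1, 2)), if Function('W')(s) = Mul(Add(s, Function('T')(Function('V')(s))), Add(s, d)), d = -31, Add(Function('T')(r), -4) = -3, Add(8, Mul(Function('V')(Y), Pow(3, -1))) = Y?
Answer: Pow(6133, Rational(1, 2)) ≈ 78.313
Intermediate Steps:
Function('V')(Y) = Add(-24, Mul(3, Y))
Function('T')(r) = 1 (Function('T')(r) = Add(4, -3) = 1)
Function('W')(s) = Mul(Add(1, s), Add(-31, s)) (Function('W')(s) = Mul(Add(s, 1), Add(s, -31)) = Mul(Add(1, s), Add(-31, s)))
Pow(Add(Function('W')(125), -5711), Rational(1, 2)) = Pow(Add(Add(-31, Pow(125, 2), Mul(-30, 125)), -5711), Rational(1, 2)) = Pow(Add(Add(-31, 15625, -3750), -5711), Rational(1, 2)) = Pow(Add(11844, -5711), Rational(1, 2)) = Pow(6133, Rational(1, 2))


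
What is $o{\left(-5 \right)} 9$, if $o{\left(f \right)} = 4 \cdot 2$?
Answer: $72$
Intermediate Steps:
$o{\left(f \right)} = 8$
$o{\left(-5 \right)} 9 = 8 \cdot 9 = 72$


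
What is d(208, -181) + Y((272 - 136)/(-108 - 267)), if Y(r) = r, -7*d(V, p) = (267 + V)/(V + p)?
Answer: -67943/23625 ≈ -2.8759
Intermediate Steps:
d(V, p) = -(267 + V)/(7*(V + p))
d(208, -181) + Y((272 - 136)/(-108 - 267)) = (-267 - 1*208)/(7*(208 - 181)) + (272 - 136)/(-108 - 267) = (⅐)*(-267 - 208)/27 + 136/(-375) = (⅐)*(1/27)*(-475) + 136*(-1/375) = -475/189 - 136/375 = -67943/23625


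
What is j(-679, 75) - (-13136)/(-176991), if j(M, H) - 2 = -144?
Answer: -25145858/176991 ≈ -142.07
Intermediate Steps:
j(M, H) = -142 (j(M, H) = 2 - 144 = -142)
j(-679, 75) - (-13136)/(-176991) = -142 - (-13136)/(-176991) = -142 - (-13136)*(-1)/176991 = -142 - 1*13136/176991 = -142 - 13136/176991 = -25145858/176991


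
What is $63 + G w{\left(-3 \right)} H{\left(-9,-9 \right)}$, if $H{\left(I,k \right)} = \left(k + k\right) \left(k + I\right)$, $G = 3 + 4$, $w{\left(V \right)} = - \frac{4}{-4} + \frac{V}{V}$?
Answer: $4599$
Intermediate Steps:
$w{\left(V \right)} = 2$ ($w{\left(V \right)} = \left(-4\right) \left(- \frac{1}{4}\right) + 1 = 1 + 1 = 2$)
$G = 7$
$H{\left(I,k \right)} = 2 k \left(I + k\right)$
$63 + G w{\left(-3 \right)} H{\left(-9,-9 \right)} = 63 + 7 \cdot 2 \cdot 2 \left(-9\right) \left(-9 - 9\right) = 63 + 14 \cdot 2 \left(-9\right) \left(-18\right) = 63 + 14 \cdot 324 = 63 + 4536 = 4599$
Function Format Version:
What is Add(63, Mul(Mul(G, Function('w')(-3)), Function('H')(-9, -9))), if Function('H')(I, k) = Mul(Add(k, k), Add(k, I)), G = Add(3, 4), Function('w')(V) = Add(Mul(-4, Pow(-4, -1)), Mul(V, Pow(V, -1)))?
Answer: 4599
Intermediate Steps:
Function('w')(V) = 2 (Function('w')(V) = Add(Mul(-4, Rational(-1, 4)), 1) = Add(1, 1) = 2)
G = 7
Function('H')(I, k) = Mul(2, k, Add(I, k)) (Function('H')(I, k) = Mul(Mul(2, k), Add(I, k)) = Mul(2, k, Add(I, k)))
Add(63, Mul(Mul(G, Function('w')(-3)), Function('H')(-9, -9))) = Add(63, Mul(Mul(7, 2), Mul(2, -9, Add(-9, -9)))) = Add(63, Mul(14, Mul(2, -9, -18))) = Add(63, Mul(14, 324)) = Add(63, 4536) = 4599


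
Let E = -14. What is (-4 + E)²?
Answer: 324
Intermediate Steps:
(-4 + E)² = (-4 - 14)² = (-18)² = 324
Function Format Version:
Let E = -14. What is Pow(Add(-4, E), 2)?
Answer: 324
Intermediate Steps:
Pow(Add(-4, E), 2) = Pow(Add(-4, -14), 2) = Pow(-18, 2) = 324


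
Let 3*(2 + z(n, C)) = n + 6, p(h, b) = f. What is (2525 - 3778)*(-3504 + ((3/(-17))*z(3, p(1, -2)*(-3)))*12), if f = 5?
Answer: 74683812/17 ≈ 4.3932e+6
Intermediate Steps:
p(h, b) = 5
z(n, C) = n/3 (z(n, C) = -2 + (n + 6)/3 = -2 + (6 + n)/3 = -2 + (2 + n/3) = n/3)
(2525 - 3778)*(-3504 + ((3/(-17))*z(3, p(1, -2)*(-3)))*12) = (2525 - 3778)*(-3504 + ((3/(-17))*((⅓)*3))*12) = -1253*(-3504 + ((3*(-1/17))*1)*12) = -1253*(-3504 - 3/17*1*12) = -1253*(-3504 - 3/17*12) = -1253*(-3504 - 36/17) = -1253*(-59604/17) = 74683812/17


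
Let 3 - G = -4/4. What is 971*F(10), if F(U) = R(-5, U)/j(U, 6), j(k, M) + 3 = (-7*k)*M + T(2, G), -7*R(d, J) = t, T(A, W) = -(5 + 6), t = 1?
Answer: 971/3038 ≈ 0.31962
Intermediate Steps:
G = 4 (G = 3 - (-4)/4 = 3 - 1*(-1) = 3 + 1 = 4)
T(A, W) = -11 (T(A, W) = -1*11 = -11)
R(d, J) = -1/7 (R(d, J) = -1/7*1 = -1/7)
j(k, M) = -14 - 7*M*k (j(k, M) = -3 + ((-7*k)*M - 11) = -3 + (-7*M*k - 11) = -3 + (-11 - 7*M*k) = -14 - 7*M*k)
F(U) = -1/(7*(-14 - 42*U)) (F(U) = -1/(7*(-14 - 7*6*U)) = -1/(7*(-14 - 42*U)))
971*F(10) = 971*(1/(98*(1 + 3*10))) = 971*(1/(98*(1 + 30))) = 971*((1/98)/31) = 971*((1/98)*(1/31)) = 971*(1/3038) = 971/3038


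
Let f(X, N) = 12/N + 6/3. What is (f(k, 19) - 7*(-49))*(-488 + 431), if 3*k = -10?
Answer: -19701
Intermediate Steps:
k = -10/3 (k = (⅓)*(-10) = -10/3 ≈ -3.3333)
f(X, N) = 2 + 12/N (f(X, N) = 12/N + 6*(⅓) = 12/N + 2 = 2 + 12/N)
(f(k, 19) - 7*(-49))*(-488 + 431) = ((2 + 12/19) - 7*(-49))*(-488 + 431) = ((2 + 12*(1/19)) + 343)*(-57) = ((2 + 12/19) + 343)*(-57) = (50/19 + 343)*(-57) = (6567/19)*(-57) = -19701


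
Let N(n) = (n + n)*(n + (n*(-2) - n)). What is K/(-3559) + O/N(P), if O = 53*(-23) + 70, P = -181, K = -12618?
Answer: 1657602483/466385596 ≈ 3.5541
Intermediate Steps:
O = -1149 (O = -1219 + 70 = -1149)
N(n) = -4*n² (N(n) = (2*n)*(n + (-2*n - n)) = (2*n)*(n - 3*n) = (2*n)*(-2*n) = -4*n²)
K/(-3559) + O/N(P) = -12618/(-3559) - 1149/((-4*(-181)²)) = -12618*(-1/3559) - 1149/((-4*32761)) = 12618/3559 - 1149/(-131044) = 12618/3559 - 1149*(-1/131044) = 12618/3559 + 1149/131044 = 1657602483/466385596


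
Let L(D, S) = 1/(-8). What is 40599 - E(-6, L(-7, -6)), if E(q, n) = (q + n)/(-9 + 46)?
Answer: 12017353/296 ≈ 40599.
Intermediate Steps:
L(D, S) = -⅛
E(q, n) = n/37 + q/37 (E(q, n) = (n + q)/37 = (n + q)*(1/37) = n/37 + q/37)
40599 - E(-6, L(-7, -6)) = 40599 - ((1/37)*(-⅛) + (1/37)*(-6)) = 40599 - (-1/296 - 6/37) = 40599 - 1*(-49/296) = 40599 + 49/296 = 12017353/296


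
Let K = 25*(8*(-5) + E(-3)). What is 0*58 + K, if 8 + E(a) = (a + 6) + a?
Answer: -1200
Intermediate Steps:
E(a) = -2 + 2*a (E(a) = -8 + ((a + 6) + a) = -8 + ((6 + a) + a) = -8 + (6 + 2*a) = -2 + 2*a)
K = -1200 (K = 25*(8*(-5) + (-2 + 2*(-3))) = 25*(-40 + (-2 - 6)) = 25*(-40 - 8) = 25*(-48) = -1200)
0*58 + K = 0*58 - 1200 = 0 - 1200 = -1200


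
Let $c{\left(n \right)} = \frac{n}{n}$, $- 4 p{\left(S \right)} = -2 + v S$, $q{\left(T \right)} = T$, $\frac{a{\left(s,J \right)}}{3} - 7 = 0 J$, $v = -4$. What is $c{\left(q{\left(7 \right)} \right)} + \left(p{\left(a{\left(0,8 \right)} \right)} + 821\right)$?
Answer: $\frac{1687}{2} \approx 843.5$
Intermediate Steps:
$a{\left(s,J \right)} = 21$ ($a{\left(s,J \right)} = 21 + 3 \cdot 0 J = 21 + 3 \cdot 0 = 21 + 0 = 21$)
$p{\left(S \right)} = \frac{1}{2} + S$ ($p{\left(S \right)} = - \frac{-2 - 4 S}{4} = \frac{1}{2} + S$)
$c{\left(n \right)} = 1$
$c{\left(q{\left(7 \right)} \right)} + \left(p{\left(a{\left(0,8 \right)} \right)} + 821\right) = 1 + \left(\left(\frac{1}{2} + 21\right) + 821\right) = 1 + \left(\frac{43}{2} + 821\right) = 1 + \frac{1685}{2} = \frac{1687}{2}$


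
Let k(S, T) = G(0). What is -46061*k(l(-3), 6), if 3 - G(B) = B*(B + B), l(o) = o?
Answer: -138183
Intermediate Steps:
G(B) = 3 - 2*B² (G(B) = 3 - B*(B + B) = 3 - B*2*B = 3 - 2*B²)
k(S, T) = 3 (k(S, T) = 3 - 2*0² = 3 - 2*0 = 3 + 0 = 3)
-46061*k(l(-3), 6) = -46061*3 = -138183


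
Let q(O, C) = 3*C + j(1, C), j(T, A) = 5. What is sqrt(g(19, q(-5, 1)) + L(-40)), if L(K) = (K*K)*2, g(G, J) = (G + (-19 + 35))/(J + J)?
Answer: sqrt(51235)/4 ≈ 56.588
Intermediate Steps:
q(O, C) = 5 + 3*C (q(O, C) = 3*C + 5 = 5 + 3*C)
g(G, J) = (16 + G)/(2*J) (g(G, J) = (G + 16)/((2*J)) = (16 + G)*(1/(2*J)) = (16 + G)/(2*J))
L(K) = 2*K**2 (L(K) = K**2*2 = 2*K**2)
sqrt(g(19, q(-5, 1)) + L(-40)) = sqrt((16 + 19)/(2*(5 + 3*1)) + 2*(-40)**2) = sqrt((1/2)*35/(5 + 3) + 2*1600) = sqrt((1/2)*35/8 + 3200) = sqrt((1/2)*(1/8)*35 + 3200) = sqrt(35/16 + 3200) = sqrt(51235/16) = sqrt(51235)/4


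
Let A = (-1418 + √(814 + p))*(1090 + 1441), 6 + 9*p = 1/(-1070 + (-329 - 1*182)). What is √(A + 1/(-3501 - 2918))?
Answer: √(-7543463394664134873 + 1121608861093*√18296784939)/1449777 ≈ 1875.3*I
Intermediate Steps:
p = -9487/14229 (p = -⅔ + 1/(9*(-1070 + (-329 - 1*182))) = -⅔ + 1/(9*(-1070 + (-329 - 182))) = -⅔ + 1/(9*(-1070 - 511)) = -⅔ + (⅑)/(-1581) = -⅔ + (⅑)*(-1/1581) = -⅔ - 1/14229 = -9487/14229 ≈ -0.66674)
A = -3588958 + 2531*√18296784939/4743 (A = (-1418 + √(814 - 9487/14229))*(1090 + 1441) = (-1418 + √(11572919/14229))*2531 = (-1418 + √18296784939/4743)*2531 = -3588958 + 2531*√18296784939/4743 ≈ -3.5168e+6)
√(A + 1/(-3501 - 2918)) = √((-3588958 + 2531*√18296784939/4743) + 1/(-3501 - 2918)) = √((-3588958 + 2531*√18296784939/4743) + 1/(-6419)) = √((-3588958 + 2531*√18296784939/4743) - 1/6419) = √(-23037521403/6419 + 2531*√18296784939/4743)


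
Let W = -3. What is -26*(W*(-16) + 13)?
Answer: -1586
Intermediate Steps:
-26*(W*(-16) + 13) = -26*(-3*(-16) + 13) = -26*(48 + 13) = -26*61 = -1586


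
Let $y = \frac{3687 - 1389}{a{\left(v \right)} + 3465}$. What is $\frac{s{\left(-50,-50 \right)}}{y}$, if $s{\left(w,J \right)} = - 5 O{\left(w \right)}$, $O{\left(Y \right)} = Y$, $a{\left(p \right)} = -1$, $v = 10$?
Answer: $\frac{433000}{1149} \approx 376.85$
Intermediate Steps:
$y = \frac{1149}{1732}$ ($y = \frac{3687 - 1389}{-1 + 3465} = \frac{2298}{3464} = 2298 \cdot \frac{1}{3464} = \frac{1149}{1732} \approx 0.66339$)
$s{\left(w,J \right)} = - 5 w$
$\frac{s{\left(-50,-50 \right)}}{y} = \frac{\left(-5\right) \left(-50\right)}{\frac{1149}{1732}} = 250 \cdot \frac{1732}{1149} = \frac{433000}{1149}$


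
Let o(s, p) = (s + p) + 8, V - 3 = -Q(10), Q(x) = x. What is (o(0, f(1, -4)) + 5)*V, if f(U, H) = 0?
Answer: -91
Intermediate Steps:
V = -7 (V = 3 - 1*10 = 3 - 10 = -7)
o(s, p) = 8 + p + s (o(s, p) = (p + s) + 8 = 8 + p + s)
(o(0, f(1, -4)) + 5)*V = ((8 + 0 + 0) + 5)*(-7) = (8 + 5)*(-7) = 13*(-7) = -91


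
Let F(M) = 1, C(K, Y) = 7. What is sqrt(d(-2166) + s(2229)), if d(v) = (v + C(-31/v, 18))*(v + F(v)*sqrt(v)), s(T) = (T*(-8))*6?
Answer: sqrt(4569402 - 41021*I*sqrt(6)) ≈ 2137.7 - 23.5*I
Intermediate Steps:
s(T) = -48*T (s(T) = -8*T*6 = -48*T)
d(v) = (7 + v)*(v + sqrt(v)) (d(v) = (v + 7)*(v + 1*sqrt(v)) = (7 + v)*(v + sqrt(v)))
sqrt(d(-2166) + s(2229)) = sqrt(((-2166)**2 + (-2166)**(3/2) + 7*(-2166) + 7*sqrt(-2166)) - 48*2229) = sqrt((4691556 - 41154*I*sqrt(6) - 15162 + 7*(19*I*sqrt(6))) - 106992) = sqrt((4691556 - 41154*I*sqrt(6) - 15162 + 133*I*sqrt(6)) - 106992) = sqrt((4676394 - 41021*I*sqrt(6)) - 106992) = sqrt(4569402 - 41021*I*sqrt(6))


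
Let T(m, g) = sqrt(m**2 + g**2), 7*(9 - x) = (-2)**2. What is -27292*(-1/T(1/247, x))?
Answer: 23593934*sqrt(212372378)/106186189 ≈ 3238.0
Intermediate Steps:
x = 59/7 (x = 9 - 1/7*(-2)**2 = 9 - 1/7*4 = 9 - 4/7 = 59/7 ≈ 8.4286)
T(m, g) = sqrt(g**2 + m**2)
-27292*(-1/T(1/247, x)) = -27292*(-1/sqrt((59/7)**2 + (1/247)**2)) = -27292*(-1/sqrt(3481/49 + (1/247)**2)) = -27292*(-1/sqrt(3481/49 + 1/61009)) = -27292*(-1729*sqrt(212372378)/212372378) = -(-23593934)*sqrt(212372378)/106186189 = 23593934*sqrt(212372378)/106186189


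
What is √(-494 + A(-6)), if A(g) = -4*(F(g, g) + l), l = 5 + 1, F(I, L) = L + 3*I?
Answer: I*√422 ≈ 20.543*I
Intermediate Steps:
l = 6
A(g) = -24 - 16*g (A(g) = -4*((g + 3*g) + 6) = -4*(4*g + 6) = -4*(6 + 4*g) = -24 - 16*g)
√(-494 + A(-6)) = √(-494 + (-24 - 16*(-6))) = √(-494 + (-24 + 96)) = √(-494 + 72) = √(-422) = I*√422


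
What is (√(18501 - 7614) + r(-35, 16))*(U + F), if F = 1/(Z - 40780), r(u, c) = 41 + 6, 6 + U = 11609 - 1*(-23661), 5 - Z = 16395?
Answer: 94754015313/57170 + 2016042879*√10887/57170 ≈ 5.3369e+6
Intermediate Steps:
Z = -16390 (Z = 5 - 1*16395 = 5 - 16395 = -16390)
U = 35264 (U = -6 + (11609 - 1*(-23661)) = -6 + (11609 + 23661) = -6 + 35270 = 35264)
r(u, c) = 47
F = -1/57170 (F = 1/(-16390 - 40780) = 1/(-57170) = -1/57170 ≈ -1.7492e-5)
(√(18501 - 7614) + r(-35, 16))*(U + F) = (√(18501 - 7614) + 47)*(35264 - 1/57170) = (√10887 + 47)*(2016042879/57170) = (47 + √10887)*(2016042879/57170) = 94754015313/57170 + 2016042879*√10887/57170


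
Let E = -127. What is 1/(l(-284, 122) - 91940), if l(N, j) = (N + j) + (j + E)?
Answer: -1/92107 ≈ -1.0857e-5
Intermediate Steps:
l(N, j) = -127 + N + 2*j (l(N, j) = (N + j) + (j - 127) = (N + j) + (-127 + j) = -127 + N + 2*j)
1/(l(-284, 122) - 91940) = 1/((-127 - 284 + 2*122) - 91940) = 1/((-127 - 284 + 244) - 91940) = 1/(-167 - 91940) = 1/(-92107) = -1/92107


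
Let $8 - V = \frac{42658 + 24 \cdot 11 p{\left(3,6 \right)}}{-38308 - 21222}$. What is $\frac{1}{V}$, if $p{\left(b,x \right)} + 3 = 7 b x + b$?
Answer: $\frac{29765}{276081} \approx 0.10781$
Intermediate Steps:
$p{\left(b,x \right)} = -3 + b + 7 b x$ ($p{\left(b,x \right)} = -3 + \left(7 b x + b\right) = -3 + \left(b + 7 b x\right) = -3 + b + 7 b x$)
$V = \frac{276081}{29765}$ ($V = 8 - \frac{42658 + 24 \cdot 11 \left(-3 + 3 + 7 \cdot 3 \cdot 6\right)}{-38308 - 21222} = 8 - \frac{42658 + 264 \left(-3 + 3 + 126\right)}{-59530} = 8 - \left(42658 + 264 \cdot 126\right) \left(- \frac{1}{59530}\right) = 8 - \left(42658 + 33264\right) \left(- \frac{1}{59530}\right) = 8 - 75922 \left(- \frac{1}{59530}\right) = 8 - - \frac{37961}{29765} = 8 + \frac{37961}{29765} = \frac{276081}{29765} \approx 9.2754$)
$\frac{1}{V} = \frac{1}{\frac{276081}{29765}} = \frac{29765}{276081}$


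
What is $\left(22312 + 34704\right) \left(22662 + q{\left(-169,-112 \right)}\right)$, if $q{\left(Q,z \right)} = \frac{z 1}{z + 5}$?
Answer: $\frac{138260721136}{107} \approx 1.2922 \cdot 10^{9}$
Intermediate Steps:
$q{\left(Q,z \right)} = \frac{z}{5 + z}$
$\left(22312 + 34704\right) \left(22662 + q{\left(-169,-112 \right)}\right) = \left(22312 + 34704\right) \left(22662 - \frac{112}{5 - 112}\right) = 57016 \left(22662 - \frac{112}{-107}\right) = 57016 \left(22662 - - \frac{112}{107}\right) = 57016 \left(22662 + \frac{112}{107}\right) = 57016 \cdot \frac{2424946}{107} = \frac{138260721136}{107}$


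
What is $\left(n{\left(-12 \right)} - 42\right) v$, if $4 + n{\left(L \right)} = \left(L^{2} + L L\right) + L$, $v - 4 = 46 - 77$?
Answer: $-6210$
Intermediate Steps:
$v = -27$ ($v = 4 + \left(46 - 77\right) = 4 - 31 = -27$)
$n{\left(L \right)} = -4 + L + 2 L^{2}$ ($n{\left(L \right)} = -4 + \left(\left(L^{2} + L L\right) + L\right) = -4 + \left(\left(L^{2} + L^{2}\right) + L\right) = -4 + \left(2 L^{2} + L\right) = -4 + \left(L + 2 L^{2}\right) = -4 + L + 2 L^{2}$)
$\left(n{\left(-12 \right)} - 42\right) v = \left(\left(-4 - 12 + 2 \left(-12\right)^{2}\right) - 42\right) \left(-27\right) = \left(\left(-4 - 12 + 2 \cdot 144\right) - 42\right) \left(-27\right) = \left(\left(-4 - 12 + 288\right) - 42\right) \left(-27\right) = \left(272 - 42\right) \left(-27\right) = 230 \left(-27\right) = -6210$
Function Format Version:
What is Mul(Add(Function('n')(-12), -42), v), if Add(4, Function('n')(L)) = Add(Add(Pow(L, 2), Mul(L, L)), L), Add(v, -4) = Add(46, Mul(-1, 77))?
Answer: -6210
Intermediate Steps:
v = -27 (v = Add(4, Add(46, Mul(-1, 77))) = Add(4, Add(46, -77)) = Add(4, -31) = -27)
Function('n')(L) = Add(-4, L, Mul(2, Pow(L, 2))) (Function('n')(L) = Add(-4, Add(Add(Pow(L, 2), Mul(L, L)), L)) = Add(-4, Add(Add(Pow(L, 2), Pow(L, 2)), L)) = Add(-4, Add(Mul(2, Pow(L, 2)), L)) = Add(-4, Add(L, Mul(2, Pow(L, 2)))) = Add(-4, L, Mul(2, Pow(L, 2))))
Mul(Add(Function('n')(-12), -42), v) = Mul(Add(Add(-4, -12, Mul(2, Pow(-12, 2))), -42), -27) = Mul(Add(Add(-4, -12, Mul(2, 144)), -42), -27) = Mul(Add(Add(-4, -12, 288), -42), -27) = Mul(Add(272, -42), -27) = Mul(230, -27) = -6210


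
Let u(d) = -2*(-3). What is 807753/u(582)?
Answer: 269251/2 ≈ 1.3463e+5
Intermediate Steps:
u(d) = 6
807753/u(582) = 807753/6 = 807753*(⅙) = 269251/2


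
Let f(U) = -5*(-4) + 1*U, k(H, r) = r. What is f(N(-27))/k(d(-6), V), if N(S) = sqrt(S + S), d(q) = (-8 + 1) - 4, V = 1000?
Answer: 1/50 + 3*I*sqrt(6)/1000 ≈ 0.02 + 0.0073485*I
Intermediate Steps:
d(q) = -11 (d(q) = -7 - 4 = -11)
N(S) = sqrt(2)*sqrt(S) (N(S) = sqrt(2*S) = sqrt(2)*sqrt(S))
f(U) = 20 + U
f(N(-27))/k(d(-6), V) = (20 + sqrt(2)*sqrt(-27))/1000 = (20 + sqrt(2)*(3*I*sqrt(3)))*(1/1000) = (20 + 3*I*sqrt(6))*(1/1000) = 1/50 + 3*I*sqrt(6)/1000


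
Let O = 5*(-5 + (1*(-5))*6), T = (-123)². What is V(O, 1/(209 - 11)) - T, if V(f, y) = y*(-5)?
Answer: -2995547/198 ≈ -15129.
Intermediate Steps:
T = 15129
O = -175 (O = 5*(-5 - 5*6) = 5*(-5 - 30) = 5*(-35) = -175)
V(f, y) = -5*y
V(O, 1/(209 - 11)) - T = -5/(209 - 11) - 1*15129 = -5/198 - 15129 = -2995547/198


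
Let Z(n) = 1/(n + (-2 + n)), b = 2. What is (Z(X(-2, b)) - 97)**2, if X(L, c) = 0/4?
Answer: 38025/4 ≈ 9506.3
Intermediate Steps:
X(L, c) = 0 (X(L, c) = 0*(1/4) = 0)
Z(n) = 1/(-2 + 2*n)
(Z(X(-2, b)) - 97)**2 = (1/(2*(-1 + 0)) - 97)**2 = ((1/2)/(-1) - 97)**2 = ((1/2)*(-1) - 97)**2 = (-1/2 - 97)**2 = (-195/2)**2 = 38025/4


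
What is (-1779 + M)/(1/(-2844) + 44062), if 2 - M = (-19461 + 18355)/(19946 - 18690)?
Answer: -793051533/19674035339 ≈ -0.040310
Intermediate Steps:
M = 1809/628 (M = 2 - (-19461 + 18355)/(19946 - 18690) = 2 - (-1106)/1256 = 2 - 1*(-553/628) = 2 + 553/628 = 1809/628 ≈ 2.8806)
(-1779 + M)/(1/(-2844) + 44062) = (-1779 + 1809/628)/(1/(-2844) + 44062) = -1115403/(628*(-1/2844 + 44062)) = -1115403/(628*125312327/2844) = -1115403/628*2844/125312327 = -793051533/19674035339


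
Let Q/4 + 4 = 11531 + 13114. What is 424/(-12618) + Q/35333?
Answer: 614349680/222915897 ≈ 2.7560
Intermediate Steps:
Q = 98564 (Q = -16 + 4*(11531 + 13114) = -16 + 4*24645 = -16 + 98580 = 98564)
424/(-12618) + Q/35333 = 424/(-12618) + 98564/35333 = 424*(-1/12618) + 98564*(1/35333) = -212/6309 + 98564/35333 = 614349680/222915897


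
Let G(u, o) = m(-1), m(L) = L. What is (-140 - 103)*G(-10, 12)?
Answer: 243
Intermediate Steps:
G(u, o) = -1
(-140 - 103)*G(-10, 12) = (-140 - 103)*(-1) = -243*(-1) = 243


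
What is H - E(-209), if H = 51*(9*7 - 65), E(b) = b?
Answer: 107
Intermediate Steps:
H = -102 (H = 51*(63 - 65) = 51*(-2) = -102)
H - E(-209) = -102 - 1*(-209) = -102 + 209 = 107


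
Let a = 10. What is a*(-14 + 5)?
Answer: -90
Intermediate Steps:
a*(-14 + 5) = 10*(-14 + 5) = 10*(-9) = -90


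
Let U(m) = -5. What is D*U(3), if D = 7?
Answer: -35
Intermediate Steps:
D*U(3) = 7*(-5) = -35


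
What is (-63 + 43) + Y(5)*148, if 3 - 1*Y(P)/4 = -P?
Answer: 4716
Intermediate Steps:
Y(P) = 12 + 4*P (Y(P) = 12 - (-4)*P = 12 + 4*P)
(-63 + 43) + Y(5)*148 = (-63 + 43) + (12 + 4*5)*148 = -20 + (12 + 20)*148 = -20 + 32*148 = -20 + 4736 = 4716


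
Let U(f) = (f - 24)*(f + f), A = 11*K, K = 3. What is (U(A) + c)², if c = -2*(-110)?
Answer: 662596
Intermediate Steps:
c = 220
A = 33 (A = 11*3 = 33)
U(f) = 2*f*(-24 + f) (U(f) = (-24 + f)*(2*f) = 2*f*(-24 + f))
(U(A) + c)² = (2*33*(-24 + 33) + 220)² = (2*33*9 + 220)² = (594 + 220)² = 814² = 662596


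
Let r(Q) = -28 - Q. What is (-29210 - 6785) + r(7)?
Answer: -36030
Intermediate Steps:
(-29210 - 6785) + r(7) = (-29210 - 6785) + (-28 - 1*7) = -35995 + (-28 - 7) = -35995 - 35 = -36030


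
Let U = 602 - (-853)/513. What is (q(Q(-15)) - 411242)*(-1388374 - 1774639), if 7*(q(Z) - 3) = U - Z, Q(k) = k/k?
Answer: 667147258054297/513 ≈ 1.3005e+12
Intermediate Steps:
Q(k) = 1
U = 309679/513 (U = 602 - (-853)/513 = 602 - 1*(-853/513) = 602 + 853/513 = 309679/513 ≈ 603.66)
q(Z) = 320452/3591 - Z/7 (q(Z) = 3 + (309679/513 - Z)/7 = 3 + (309679/3591 - Z/7) = 320452/3591 - Z/7)
(q(Q(-15)) - 411242)*(-1388374 - 1774639) = ((320452/3591 - ⅐*1) - 411242)*(-1388374 - 1774639) = ((320452/3591 - ⅐) - 411242)*(-3163013) = (319939/3591 - 411242)*(-3163013) = -1476450083/3591*(-3163013) = 667147258054297/513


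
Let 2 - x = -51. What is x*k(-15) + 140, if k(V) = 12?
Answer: 776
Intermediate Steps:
x = 53 (x = 2 - 1*(-51) = 2 + 51 = 53)
x*k(-15) + 140 = 53*12 + 140 = 636 + 140 = 776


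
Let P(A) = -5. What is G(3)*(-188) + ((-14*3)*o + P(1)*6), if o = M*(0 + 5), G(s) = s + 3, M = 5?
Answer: -2208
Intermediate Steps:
G(s) = 3 + s
o = 25 (o = 5*(0 + 5) = 5*5 = 25)
G(3)*(-188) + ((-14*3)*o + P(1)*6) = (3 + 3)*(-188) + (-14*3*25 - 5*6) = 6*(-188) + (-42*25 - 30) = -1128 + (-1050 - 30) = -1128 - 1080 = -2208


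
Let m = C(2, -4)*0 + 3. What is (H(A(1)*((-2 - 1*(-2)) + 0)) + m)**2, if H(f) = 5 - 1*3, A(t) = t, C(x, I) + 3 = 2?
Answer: 25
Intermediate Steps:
C(x, I) = -1 (C(x, I) = -3 + 2 = -1)
m = 3 (m = -1*0 + 3 = 0 + 3 = 3)
H(f) = 2 (H(f) = 5 - 3 = 2)
(H(A(1)*((-2 - 1*(-2)) + 0)) + m)**2 = (2 + 3)**2 = 5**2 = 25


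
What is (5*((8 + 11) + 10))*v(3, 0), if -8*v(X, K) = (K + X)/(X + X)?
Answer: -145/16 ≈ -9.0625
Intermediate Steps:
v(X, K) = -(K + X)/(16*X) (v(X, K) = -(K + X)/(8*(X + X)) = -(K + X)/(8*(2*X)) = -(K + X)*1/(2*X)/8 = -(K + X)/(16*X))
(5*((8 + 11) + 10))*v(3, 0) = (5*((8 + 11) + 10))*((1/16)*(-1*0 - 1*3)/3) = (5*(19 + 10))*((1/16)*(⅓)*(0 - 3)) = (5*29)*((1/16)*(⅓)*(-3)) = 145*(-1/16) = -145/16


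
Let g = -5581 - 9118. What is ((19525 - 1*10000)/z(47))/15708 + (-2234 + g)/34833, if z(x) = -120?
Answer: -2479801/5048736 ≈ -0.49117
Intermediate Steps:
g = -14699
((19525 - 1*10000)/z(47))/15708 + (-2234 + g)/34833 = ((19525 - 1*10000)/(-120))/15708 + (-2234 - 14699)/34833 = ((19525 - 10000)*(-1/120))*(1/15708) - 16933*1/34833 = (9525*(-1/120))*(1/15708) - 16933/34833 = -635/8*1/15708 - 16933/34833 = -635/125664 - 16933/34833 = -2479801/5048736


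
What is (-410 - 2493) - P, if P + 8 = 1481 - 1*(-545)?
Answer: -4921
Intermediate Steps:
P = 2018 (P = -8 + (1481 - 1*(-545)) = -8 + (1481 + 545) = -8 + 2026 = 2018)
(-410 - 2493) - P = (-410 - 2493) - 1*2018 = -2903 - 2018 = -4921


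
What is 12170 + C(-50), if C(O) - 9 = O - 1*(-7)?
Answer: 12136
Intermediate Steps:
C(O) = 16 + O (C(O) = 9 + (O - 1*(-7)) = 9 + (O + 7) = 9 + (7 + O) = 16 + O)
12170 + C(-50) = 12170 + (16 - 50) = 12170 - 34 = 12136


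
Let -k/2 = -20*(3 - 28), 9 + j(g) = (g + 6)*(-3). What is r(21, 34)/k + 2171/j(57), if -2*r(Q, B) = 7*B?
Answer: -1073719/99000 ≈ -10.846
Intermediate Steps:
r(Q, B) = -7*B/2
j(g) = -27 - 3*g (j(g) = -9 + (g + 6)*(-3) = -9 + (6 + g)*(-3) = -9 + (-18 - 3*g) = -27 - 3*g)
k = -1000 (k = -(-40)*(3 - 28) = -(-40)*(-25) = -2*500 = -1000)
r(21, 34)/k + 2171/j(57) = -7/2*34/(-1000) + 2171/(-27 - 3*57) = -119*(-1/1000) + 2171/(-27 - 171) = 119/1000 + 2171/(-198) = 119/1000 + 2171*(-1/198) = 119/1000 - 2171/198 = -1073719/99000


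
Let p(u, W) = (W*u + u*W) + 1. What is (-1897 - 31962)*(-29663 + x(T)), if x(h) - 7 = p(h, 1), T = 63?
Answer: 999822411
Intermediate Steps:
p(u, W) = 1 + 2*W*u (p(u, W) = (W*u + W*u) + 1 = 2*W*u + 1 = 1 + 2*W*u)
x(h) = 8 + 2*h (x(h) = 7 + (1 + 2*1*h) = 7 + (1 + 2*h) = 8 + 2*h)
(-1897 - 31962)*(-29663 + x(T)) = (-1897 - 31962)*(-29663 + (8 + 2*63)) = -33859*(-29663 + (8 + 126)) = -33859*(-29663 + 134) = -33859*(-29529) = 999822411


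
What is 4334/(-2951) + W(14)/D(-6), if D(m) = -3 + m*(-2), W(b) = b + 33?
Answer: 99691/26559 ≈ 3.7536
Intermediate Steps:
W(b) = 33 + b
D(m) = -3 - 2*m
4334/(-2951) + W(14)/D(-6) = 4334/(-2951) + (33 + 14)/(-3 - 2*(-6)) = 4334*(-1/2951) + 47/(-3 + 12) = -4334/2951 + 47/9 = 99691/26559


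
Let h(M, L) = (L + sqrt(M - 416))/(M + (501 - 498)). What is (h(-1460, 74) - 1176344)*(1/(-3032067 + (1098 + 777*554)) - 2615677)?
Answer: 3886113370556613057112/1262981509 + 13604193621896*I*sqrt(469)/3788944527 ≈ 3.0769e+12 + 77757.0*I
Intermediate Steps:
h(M, L) = (L + sqrt(-416 + M))/(3 + M) (h(M, L) = (L + sqrt(-416 + M))/(M + 3) = (L + sqrt(-416 + M))/(3 + M))
(h(-1460, 74) - 1176344)*(1/(-3032067 + (1098 + 777*554)) - 2615677) = ((74 + sqrt(-416 - 1460))/(3 - 1460) - 1176344)*(1/(-3032067 + (1098 + 777*554)) - 2615677) = ((74 + sqrt(-1876))/(-1457) - 1176344)*(1/(-3032067 + (1098 + 430458)) - 2615677) = (-(74 + 2*I*sqrt(469))/1457 - 1176344)*(1/(-3032067 + 431556) - 2615677) = ((-74/1457 - 2*I*sqrt(469)/1457) - 1176344)*(1/(-2600511) - 2615677) = (-1713933282/1457 - 2*I*sqrt(469)/1457)*(-1/2600511 - 2615677) = (-1713933282/1457 - 2*I*sqrt(469)/1457)*(-6802096810948/2600511) = 3886113370556613057112/1262981509 + 13604193621896*I*sqrt(469)/3788944527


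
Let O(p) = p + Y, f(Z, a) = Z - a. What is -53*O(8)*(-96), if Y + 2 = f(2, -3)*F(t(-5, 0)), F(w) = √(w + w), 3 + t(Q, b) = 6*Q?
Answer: 30528 + 25440*I*√66 ≈ 30528.0 + 2.0668e+5*I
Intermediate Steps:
t(Q, b) = -3 + 6*Q
F(w) = √2*√w (F(w) = √(2*w) = √2*√w)
Y = -2 + 5*I*√66 (Y = -2 + (2 - 1*(-3))*(√2*√(-3 + 6*(-5))) = -2 + (2 + 3)*(√2*√(-3 - 30)) = -2 + 5*(√2*√(-33)) = -2 + 5*(√2*(I*√33)) = -2 + 5*(I*√66) = -2 + 5*I*√66 ≈ -2.0 + 40.62*I)
O(p) = -2 + p + 5*I*√66 (O(p) = p + (-2 + 5*I*√66) = -2 + p + 5*I*√66)
-53*O(8)*(-96) = -53*(-2 + 8 + 5*I*√66)*(-96) = -53*(6 + 5*I*√66)*(-96) = (-318 - 265*I*√66)*(-96) = 30528 + 25440*I*√66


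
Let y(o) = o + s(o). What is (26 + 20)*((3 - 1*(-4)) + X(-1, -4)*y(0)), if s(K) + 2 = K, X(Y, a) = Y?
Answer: 414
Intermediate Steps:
s(K) = -2 + K
y(o) = -2 + 2*o (y(o) = o + (-2 + o) = -2 + 2*o)
(26 + 20)*((3 - 1*(-4)) + X(-1, -4)*y(0)) = (26 + 20)*((3 - 1*(-4)) - (-2 + 2*0)) = 46*((3 + 4) - (-2 + 0)) = 46*(7 - 1*(-2)) = 46*(7 + 2) = 46*9 = 414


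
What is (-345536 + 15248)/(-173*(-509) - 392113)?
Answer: 13762/12669 ≈ 1.0863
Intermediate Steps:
(-345536 + 15248)/(-173*(-509) - 392113) = -330288/(88057 - 392113) = -330288/(-304056) = -330288*(-1/304056) = 13762/12669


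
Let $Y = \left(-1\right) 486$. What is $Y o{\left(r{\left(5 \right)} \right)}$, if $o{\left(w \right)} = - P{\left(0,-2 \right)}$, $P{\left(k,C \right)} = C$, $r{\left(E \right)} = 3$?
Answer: $-972$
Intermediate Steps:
$o{\left(w \right)} = 2$ ($o{\left(w \right)} = \left(-1\right) \left(-2\right) = 2$)
$Y = -486$
$Y o{\left(r{\left(5 \right)} \right)} = \left(-486\right) 2 = -972$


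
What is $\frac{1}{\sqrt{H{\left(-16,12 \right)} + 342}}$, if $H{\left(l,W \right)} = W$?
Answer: $\frac{\sqrt{354}}{354} \approx 0.053149$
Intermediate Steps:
$\frac{1}{\sqrt{H{\left(-16,12 \right)} + 342}} = \frac{1}{\sqrt{12 + 342}} = \frac{1}{\sqrt{354}} = \frac{\sqrt{354}}{354}$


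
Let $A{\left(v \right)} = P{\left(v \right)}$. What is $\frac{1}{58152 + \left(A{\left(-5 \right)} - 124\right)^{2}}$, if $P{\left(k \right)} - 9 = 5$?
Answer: $\frac{1}{70252} \approx 1.4234 \cdot 10^{-5}$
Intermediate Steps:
$P{\left(k \right)} = 14$ ($P{\left(k \right)} = 9 + 5 = 14$)
$A{\left(v \right)} = 14$
$\frac{1}{58152 + \left(A{\left(-5 \right)} - 124\right)^{2}} = \frac{1}{58152 + \left(14 - 124\right)^{2}} = \frac{1}{58152 + \left(-110\right)^{2}} = \frac{1}{58152 + 12100} = \frac{1}{70252}$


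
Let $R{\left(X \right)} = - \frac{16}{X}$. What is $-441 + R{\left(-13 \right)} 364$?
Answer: $7$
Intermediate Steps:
$-441 + R{\left(-13 \right)} 364 = -441 + - \frac{16}{-13} \cdot 364 = -441 + \left(-16\right) \left(- \frac{1}{13}\right) 364 = -441 + \frac{16}{13} \cdot 364 = -441 + 448 = 7$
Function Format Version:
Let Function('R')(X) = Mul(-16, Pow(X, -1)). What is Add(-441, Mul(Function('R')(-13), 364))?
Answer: 7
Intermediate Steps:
Add(-441, Mul(Function('R')(-13), 364)) = Add(-441, Mul(Mul(-16, Pow(-13, -1)), 364)) = Add(-441, Mul(Mul(-16, Rational(-1, 13)), 364)) = Add(-441, Mul(Rational(16, 13), 364)) = Add(-441, 448) = 7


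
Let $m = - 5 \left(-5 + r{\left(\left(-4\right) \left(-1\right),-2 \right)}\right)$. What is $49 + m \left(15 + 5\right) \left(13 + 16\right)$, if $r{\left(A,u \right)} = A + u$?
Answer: $8749$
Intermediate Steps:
$m = 15$ ($m = - 5 \left(-5 - -2\right) = - 5 \left(-5 + \left(4 - 2\right)\right) = - 5 \left(-5 + 2\right) = \left(-5\right) \left(-3\right) = 15$)
$49 + m \left(15 + 5\right) \left(13 + 16\right) = 49 + 15 \left(15 + 5\right) \left(13 + 16\right) = 49 + 15 \cdot 20 \cdot 29 = 49 + 15 \cdot 580 = 49 + 8700 = 8749$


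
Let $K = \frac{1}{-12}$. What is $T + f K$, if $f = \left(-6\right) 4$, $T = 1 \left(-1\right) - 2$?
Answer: $-1$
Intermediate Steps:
$K = - \frac{1}{12} \approx -0.083333$
$T = -3$ ($T = -1 - 2 = -3$)
$f = -24$
$T + f K = -3 - -2 = -3 + 2 = -1$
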